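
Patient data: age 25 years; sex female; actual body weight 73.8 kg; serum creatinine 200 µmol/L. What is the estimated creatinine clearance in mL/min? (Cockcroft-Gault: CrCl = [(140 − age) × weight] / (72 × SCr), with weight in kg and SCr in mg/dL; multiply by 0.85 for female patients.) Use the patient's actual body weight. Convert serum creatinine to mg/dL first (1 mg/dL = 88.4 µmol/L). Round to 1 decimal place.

SCr = 200 / 88.4 = 2.262 mg/dL
CrCl = (140 − 25) × 73.8 / (72 × 2.262) × 0.85 = 8487.0 / 162.86 × 0.85 ≈ 44.3 mL/min

44.3 mL/min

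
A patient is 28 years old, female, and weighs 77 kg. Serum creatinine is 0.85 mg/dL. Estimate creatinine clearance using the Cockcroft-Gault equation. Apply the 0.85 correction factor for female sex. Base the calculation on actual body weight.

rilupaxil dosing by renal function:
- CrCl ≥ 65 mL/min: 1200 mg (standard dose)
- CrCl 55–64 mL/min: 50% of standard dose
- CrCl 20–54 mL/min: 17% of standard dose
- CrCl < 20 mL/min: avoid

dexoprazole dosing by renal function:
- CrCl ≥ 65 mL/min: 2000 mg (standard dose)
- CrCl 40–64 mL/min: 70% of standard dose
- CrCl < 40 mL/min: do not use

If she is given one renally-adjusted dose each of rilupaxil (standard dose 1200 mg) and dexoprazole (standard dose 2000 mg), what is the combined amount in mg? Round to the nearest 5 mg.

3200 mg

CrCl = (140 − 28) × 77 / (72 × 0.85) × 0.85 = 8624.0 / 61.20 × 0.85 ≈ 119.8 mL/min
CrCl ≈ 120 mL/min.
rilupaxil: ≥ 65 mL/min → 100% of 1200 mg = 1200 mg.
dexoprazole: ≥ 65 mL/min → 100% of 2000 mg = 2000 mg.
Total = 1200 + 2000 = 3200 mg.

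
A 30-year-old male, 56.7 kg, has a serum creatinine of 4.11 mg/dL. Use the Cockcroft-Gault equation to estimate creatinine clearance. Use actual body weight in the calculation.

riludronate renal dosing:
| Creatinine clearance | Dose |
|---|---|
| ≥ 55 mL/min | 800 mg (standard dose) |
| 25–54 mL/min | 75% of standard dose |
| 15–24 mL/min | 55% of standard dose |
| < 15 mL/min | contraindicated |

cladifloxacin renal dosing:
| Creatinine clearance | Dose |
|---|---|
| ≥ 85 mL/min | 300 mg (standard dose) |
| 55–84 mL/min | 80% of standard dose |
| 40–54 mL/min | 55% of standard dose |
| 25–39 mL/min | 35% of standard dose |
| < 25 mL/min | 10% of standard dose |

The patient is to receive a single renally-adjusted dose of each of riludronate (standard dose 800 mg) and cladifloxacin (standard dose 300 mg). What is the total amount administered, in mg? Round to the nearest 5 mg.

470 mg

CrCl = (140 − 30) × 56.7 / (72 × 4.11) = 6237.0 / 295.92 ≈ 21.1 mL/min
CrCl ≈ 21 mL/min.
riludronate: 15–24 mL/min → 55% of 800 mg = 440 mg.
cladifloxacin: < 25 mL/min → 10% of 300 mg = 30 mg.
Total = 440 + 30 = 470 mg.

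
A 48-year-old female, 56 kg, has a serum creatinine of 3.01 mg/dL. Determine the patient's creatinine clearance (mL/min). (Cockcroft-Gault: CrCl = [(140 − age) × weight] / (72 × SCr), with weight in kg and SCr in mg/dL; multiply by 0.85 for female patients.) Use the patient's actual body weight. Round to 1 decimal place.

20.2 mL/min

CrCl = (140 − 48) × 56 / (72 × 3.01) × 0.85 = 5152.0 / 216.72 × 0.85 ≈ 20.2 mL/min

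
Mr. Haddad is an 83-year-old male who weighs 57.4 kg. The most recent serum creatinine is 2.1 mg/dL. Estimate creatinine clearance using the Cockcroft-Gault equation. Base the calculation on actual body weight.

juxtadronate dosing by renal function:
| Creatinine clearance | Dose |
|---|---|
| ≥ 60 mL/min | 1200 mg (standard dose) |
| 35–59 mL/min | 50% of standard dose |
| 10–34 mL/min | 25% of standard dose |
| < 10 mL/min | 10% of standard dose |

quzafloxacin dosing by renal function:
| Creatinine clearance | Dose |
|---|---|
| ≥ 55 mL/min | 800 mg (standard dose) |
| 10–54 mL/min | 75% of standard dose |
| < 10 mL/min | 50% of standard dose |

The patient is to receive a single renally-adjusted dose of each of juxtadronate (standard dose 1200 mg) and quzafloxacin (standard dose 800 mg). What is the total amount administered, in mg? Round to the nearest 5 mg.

CrCl = (140 − 83) × 57.4 / (72 × 2.1) = 3271.8 / 151.20 ≈ 21.6 mL/min
CrCl ≈ 22 mL/min.
juxtadronate: 10–34 mL/min → 25% of 1200 mg = 300 mg.
quzafloxacin: 10–54 mL/min → 75% of 800 mg = 600 mg.
Total = 300 + 600 = 900 mg.

900 mg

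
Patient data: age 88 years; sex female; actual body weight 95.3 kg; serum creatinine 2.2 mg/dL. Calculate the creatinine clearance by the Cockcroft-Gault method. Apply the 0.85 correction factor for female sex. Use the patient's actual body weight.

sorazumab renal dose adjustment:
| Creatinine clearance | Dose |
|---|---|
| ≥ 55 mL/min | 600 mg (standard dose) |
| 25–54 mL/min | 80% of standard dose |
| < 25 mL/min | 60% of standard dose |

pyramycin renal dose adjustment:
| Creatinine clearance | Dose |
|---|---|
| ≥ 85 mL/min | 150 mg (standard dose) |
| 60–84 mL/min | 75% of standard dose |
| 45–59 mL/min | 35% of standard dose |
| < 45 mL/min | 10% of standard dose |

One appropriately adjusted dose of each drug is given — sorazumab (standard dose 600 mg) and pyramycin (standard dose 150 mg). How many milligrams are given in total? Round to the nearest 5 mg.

CrCl = (140 − 88) × 95.3 / (72 × 2.2) × 0.85 = 4955.6 / 158.40 × 0.85 ≈ 26.6 mL/min
CrCl ≈ 27 mL/min.
sorazumab: 25–54 mL/min → 80% of 600 mg = 480 mg.
pyramycin: < 45 mL/min → 10% of 150 mg = 15 mg.
Total = 480 + 15 = 495 mg.

495 mg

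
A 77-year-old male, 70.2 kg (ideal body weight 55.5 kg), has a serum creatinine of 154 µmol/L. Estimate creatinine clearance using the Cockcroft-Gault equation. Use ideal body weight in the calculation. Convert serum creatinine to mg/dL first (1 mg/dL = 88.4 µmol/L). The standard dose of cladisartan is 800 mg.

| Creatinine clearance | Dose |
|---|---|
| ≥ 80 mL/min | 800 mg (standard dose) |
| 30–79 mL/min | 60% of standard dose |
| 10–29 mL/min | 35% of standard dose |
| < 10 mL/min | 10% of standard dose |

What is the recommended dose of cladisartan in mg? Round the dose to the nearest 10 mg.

280 mg

SCr = 154 / 88.4 = 1.742 mg/dL
CrCl = (140 − 77) × 55.5 / (72 × 1.742) = 3496.5 / 125.42 ≈ 27.9 mL/min
CrCl ≈ 28 mL/min → bracket 10–29 mL/min.
35% of 800 mg = 280 mg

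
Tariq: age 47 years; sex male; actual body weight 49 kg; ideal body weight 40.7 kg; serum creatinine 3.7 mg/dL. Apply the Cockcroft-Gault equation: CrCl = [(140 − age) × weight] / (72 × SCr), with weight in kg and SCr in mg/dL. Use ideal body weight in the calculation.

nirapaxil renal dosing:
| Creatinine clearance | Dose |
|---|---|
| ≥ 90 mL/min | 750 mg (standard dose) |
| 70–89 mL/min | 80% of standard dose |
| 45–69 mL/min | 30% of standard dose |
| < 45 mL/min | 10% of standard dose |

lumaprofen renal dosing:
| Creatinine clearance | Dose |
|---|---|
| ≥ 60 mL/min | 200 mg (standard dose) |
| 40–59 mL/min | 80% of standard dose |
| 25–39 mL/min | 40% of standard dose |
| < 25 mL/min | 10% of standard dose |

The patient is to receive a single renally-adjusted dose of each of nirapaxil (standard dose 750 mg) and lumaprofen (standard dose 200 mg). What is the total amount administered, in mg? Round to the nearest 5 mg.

CrCl = (140 − 47) × 40.7 / (72 × 3.7) = 3785.1 / 266.40 ≈ 14.2 mL/min
CrCl ≈ 14 mL/min.
nirapaxil: < 45 mL/min → 10% of 750 mg = 75 mg.
lumaprofen: < 25 mL/min → 10% of 200 mg = 20 mg.
Total = 75 + 20 = 95 mg.

95 mg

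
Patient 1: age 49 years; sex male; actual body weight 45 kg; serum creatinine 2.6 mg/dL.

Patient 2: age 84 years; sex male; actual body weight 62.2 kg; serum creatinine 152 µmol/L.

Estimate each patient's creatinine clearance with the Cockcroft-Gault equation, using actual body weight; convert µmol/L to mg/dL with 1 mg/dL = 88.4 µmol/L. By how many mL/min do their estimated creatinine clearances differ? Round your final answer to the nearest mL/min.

6 mL/min

Patient 1: CrCl = (140 − 49) × 45 / (72 × 2.6) = 4095.0 / 187.20 ≈ 21.9 mL/min
Patient 2: SCr = 152 / 88.4 = 1.719 mg/dL
Patient 2: CrCl = (140 − 84) × 62.2 / (72 × 1.719) = 3483.2 / 123.77 ≈ 28.1 mL/min
|21.9 − 28.1| = 6.2 mL/min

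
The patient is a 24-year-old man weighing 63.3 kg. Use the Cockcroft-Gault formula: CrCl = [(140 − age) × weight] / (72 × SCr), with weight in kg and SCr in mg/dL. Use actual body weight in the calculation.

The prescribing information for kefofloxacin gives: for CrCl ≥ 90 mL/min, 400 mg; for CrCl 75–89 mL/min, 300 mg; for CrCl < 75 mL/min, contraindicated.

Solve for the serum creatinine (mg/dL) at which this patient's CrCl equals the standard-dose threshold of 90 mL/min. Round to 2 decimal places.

Standard dose requires CrCl ≥ 90 mL/min.
Set (140 − 24) × 63.3 / (72 × SCr) = 90
SCr = (140 − 24) × 63.3 / (72 × 90) = 1.133 mg/dL

1.13 mg/dL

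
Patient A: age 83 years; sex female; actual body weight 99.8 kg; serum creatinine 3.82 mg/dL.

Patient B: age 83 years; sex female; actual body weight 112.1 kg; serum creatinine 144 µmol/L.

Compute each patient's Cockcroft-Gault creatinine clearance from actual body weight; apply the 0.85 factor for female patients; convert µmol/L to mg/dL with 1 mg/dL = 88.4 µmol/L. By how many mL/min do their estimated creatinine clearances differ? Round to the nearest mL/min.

Patient A: CrCl = (140 − 83) × 99.8 / (72 × 3.82) × 0.85 = 5688.6 / 275.04 × 0.85 ≈ 17.6 mL/min
Patient B: SCr = 144 / 88.4 = 1.629 mg/dL
Patient B: CrCl = (140 − 83) × 112.1 / (72 × 1.629) × 0.85 = 6389.7 / 117.29 × 0.85 ≈ 46.3 mL/min
|17.6 − 46.3| = 28.7 mL/min

29 mL/min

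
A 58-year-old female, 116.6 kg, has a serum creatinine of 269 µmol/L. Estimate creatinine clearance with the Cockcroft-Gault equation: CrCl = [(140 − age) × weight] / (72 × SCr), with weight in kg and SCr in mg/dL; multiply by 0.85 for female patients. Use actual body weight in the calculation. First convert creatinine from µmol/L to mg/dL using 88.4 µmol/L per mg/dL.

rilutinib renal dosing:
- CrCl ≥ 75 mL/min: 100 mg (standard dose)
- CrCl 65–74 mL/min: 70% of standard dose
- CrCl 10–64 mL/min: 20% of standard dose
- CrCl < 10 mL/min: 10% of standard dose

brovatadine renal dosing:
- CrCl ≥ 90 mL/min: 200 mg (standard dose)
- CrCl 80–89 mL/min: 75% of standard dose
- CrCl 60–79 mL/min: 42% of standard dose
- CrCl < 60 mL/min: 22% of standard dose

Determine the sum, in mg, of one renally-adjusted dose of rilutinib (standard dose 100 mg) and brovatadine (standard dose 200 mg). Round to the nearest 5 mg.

SCr = 269 / 88.4 = 3.043 mg/dL
CrCl = (140 − 58) × 116.6 / (72 × 3.043) × 0.85 = 9561.2 / 219.10 × 0.85 ≈ 37.1 mL/min
CrCl ≈ 37 mL/min.
rilutinib: 10–64 mL/min → 20% of 100 mg = 20 mg.
brovatadine: < 60 mL/min → 22% of 200 mg = 44 mg.
Total = 20 + 44 = 64 mg.

65 mg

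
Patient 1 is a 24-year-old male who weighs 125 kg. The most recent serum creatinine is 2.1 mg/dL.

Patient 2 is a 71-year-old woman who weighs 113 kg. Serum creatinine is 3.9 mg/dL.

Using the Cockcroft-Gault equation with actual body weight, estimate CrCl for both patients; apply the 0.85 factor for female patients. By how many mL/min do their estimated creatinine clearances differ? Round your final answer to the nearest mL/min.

72 mL/min

Patient 1: CrCl = (140 − 24) × 125 / (72 × 2.1) = 14500.0 / 151.20 ≈ 95.9 mL/min
Patient 2: CrCl = (140 − 71) × 113 / (72 × 3.9) × 0.85 = 7797.0 / 280.80 × 0.85 ≈ 23.6 mL/min
|95.9 − 23.6| = 72.3 mL/min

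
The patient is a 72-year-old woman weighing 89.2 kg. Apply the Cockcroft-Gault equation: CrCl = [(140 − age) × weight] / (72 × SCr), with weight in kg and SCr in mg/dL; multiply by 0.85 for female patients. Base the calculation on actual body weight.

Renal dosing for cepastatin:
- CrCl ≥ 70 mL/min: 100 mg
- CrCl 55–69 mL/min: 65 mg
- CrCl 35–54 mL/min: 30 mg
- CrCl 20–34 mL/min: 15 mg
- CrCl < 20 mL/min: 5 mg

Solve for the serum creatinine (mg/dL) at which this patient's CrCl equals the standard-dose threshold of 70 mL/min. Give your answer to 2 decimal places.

Standard dose requires CrCl ≥ 70 mL/min.
Set (140 − 72) × 89.2 × 0.85 / (72 × SCr) = 70
SCr = (140 − 72) × 89.2 × 0.85 / (72 × 70) = 1.023 mg/dL

1.02 mg/dL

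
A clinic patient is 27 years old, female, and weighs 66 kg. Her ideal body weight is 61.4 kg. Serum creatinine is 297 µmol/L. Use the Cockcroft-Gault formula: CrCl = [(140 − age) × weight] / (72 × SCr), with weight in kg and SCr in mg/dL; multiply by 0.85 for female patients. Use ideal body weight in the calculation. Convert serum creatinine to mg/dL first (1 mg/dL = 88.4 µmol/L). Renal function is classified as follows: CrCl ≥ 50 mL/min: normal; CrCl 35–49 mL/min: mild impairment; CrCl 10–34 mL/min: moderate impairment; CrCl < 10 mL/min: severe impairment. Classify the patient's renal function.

moderate impairment

SCr = 297 / 88.4 = 3.36 mg/dL
CrCl = (140 − 27) × 61.4 / (72 × 3.36) × 0.85 = 6938.2 / 241.92 × 0.85 ≈ 24.4 mL/min
24 mL/min falls in the 'moderate impairment' range.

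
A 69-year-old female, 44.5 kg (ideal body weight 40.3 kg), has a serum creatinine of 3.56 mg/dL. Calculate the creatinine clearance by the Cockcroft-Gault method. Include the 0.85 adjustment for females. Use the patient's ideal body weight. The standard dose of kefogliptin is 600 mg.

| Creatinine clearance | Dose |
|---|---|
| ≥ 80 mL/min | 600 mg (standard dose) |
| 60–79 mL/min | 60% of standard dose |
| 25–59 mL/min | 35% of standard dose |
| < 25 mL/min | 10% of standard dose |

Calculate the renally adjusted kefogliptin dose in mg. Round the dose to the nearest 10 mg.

60 mg

CrCl = (140 − 69) × 40.3 / (72 × 3.56) × 0.85 = 2861.3 / 256.32 × 0.85 ≈ 9.5 mL/min
CrCl ≈ 9 mL/min → bracket < 25 mL/min.
10% of 600 mg = 60 mg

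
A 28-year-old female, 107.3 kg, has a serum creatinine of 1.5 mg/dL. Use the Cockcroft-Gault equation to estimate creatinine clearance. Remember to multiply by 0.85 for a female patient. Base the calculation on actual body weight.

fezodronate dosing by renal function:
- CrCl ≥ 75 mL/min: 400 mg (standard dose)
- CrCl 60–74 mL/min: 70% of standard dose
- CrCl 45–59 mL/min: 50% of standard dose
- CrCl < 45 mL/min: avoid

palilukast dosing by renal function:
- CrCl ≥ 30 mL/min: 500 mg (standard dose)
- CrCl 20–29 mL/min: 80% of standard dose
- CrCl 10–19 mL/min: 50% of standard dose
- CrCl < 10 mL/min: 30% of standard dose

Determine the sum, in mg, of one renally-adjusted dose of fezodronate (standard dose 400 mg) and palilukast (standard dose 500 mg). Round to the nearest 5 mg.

CrCl = (140 − 28) × 107.3 / (72 × 1.5) × 0.85 = 12017.6 / 108.00 × 0.85 ≈ 94.6 mL/min
CrCl ≈ 95 mL/min.
fezodronate: ≥ 75 mL/min → 100% of 400 mg = 400 mg.
palilukast: ≥ 30 mL/min → 100% of 500 mg = 500 mg.
Total = 400 + 500 = 900 mg.

900 mg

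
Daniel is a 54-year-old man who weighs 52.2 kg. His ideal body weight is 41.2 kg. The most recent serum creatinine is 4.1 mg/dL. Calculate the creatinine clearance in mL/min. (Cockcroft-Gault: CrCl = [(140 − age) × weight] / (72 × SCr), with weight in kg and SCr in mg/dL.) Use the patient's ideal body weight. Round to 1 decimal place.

CrCl = (140 − 54) × 41.2 / (72 × 4.1) = 3543.2 / 295.20 ≈ 12.0 mL/min

12.0 mL/min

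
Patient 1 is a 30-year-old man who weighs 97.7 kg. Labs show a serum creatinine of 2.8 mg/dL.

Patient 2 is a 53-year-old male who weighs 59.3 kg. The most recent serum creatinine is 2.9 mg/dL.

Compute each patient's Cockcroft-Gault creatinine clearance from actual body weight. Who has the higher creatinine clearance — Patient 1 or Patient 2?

Patient 1: CrCl = (140 − 30) × 97.7 / (72 × 2.8) = 10747.0 / 201.60 ≈ 53.3 mL/min
Patient 2: CrCl = (140 − 53) × 59.3 / (72 × 2.9) = 5159.1 / 208.80 ≈ 24.7 mL/min
53.3 vs 24.7 mL/min → Patient 1 is higher.

Patient 1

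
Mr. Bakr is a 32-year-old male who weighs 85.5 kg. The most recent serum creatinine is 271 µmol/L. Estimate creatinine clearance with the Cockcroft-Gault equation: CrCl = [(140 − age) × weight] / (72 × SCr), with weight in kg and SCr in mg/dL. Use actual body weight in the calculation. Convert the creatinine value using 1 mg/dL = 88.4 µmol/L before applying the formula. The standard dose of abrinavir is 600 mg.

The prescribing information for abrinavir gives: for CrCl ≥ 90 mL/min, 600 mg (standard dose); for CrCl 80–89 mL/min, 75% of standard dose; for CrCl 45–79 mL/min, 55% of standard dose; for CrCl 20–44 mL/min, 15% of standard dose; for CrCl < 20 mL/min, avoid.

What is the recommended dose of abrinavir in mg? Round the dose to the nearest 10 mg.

90 mg

SCr = 271 / 88.4 = 3.066 mg/dL
CrCl = (140 − 32) × 85.5 / (72 × 3.066) = 9234.0 / 220.75 ≈ 41.8 mL/min
CrCl ≈ 42 mL/min → bracket 20–44 mL/min.
15% of 600 mg = 90 mg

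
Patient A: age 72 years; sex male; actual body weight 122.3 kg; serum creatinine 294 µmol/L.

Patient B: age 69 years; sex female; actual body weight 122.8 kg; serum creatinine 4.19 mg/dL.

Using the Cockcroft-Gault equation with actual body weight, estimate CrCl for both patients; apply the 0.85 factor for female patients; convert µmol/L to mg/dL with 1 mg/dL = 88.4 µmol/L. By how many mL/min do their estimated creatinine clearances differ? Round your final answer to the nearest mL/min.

10 mL/min

Patient A: SCr = 294 / 88.4 = 3.326 mg/dL
Patient A: CrCl = (140 − 72) × 122.3 / (72 × 3.326) = 8316.4 / 239.47 ≈ 34.7 mL/min
Patient B: CrCl = (140 − 69) × 122.8 / (72 × 4.19) × 0.85 = 8718.8 / 301.68 × 0.85 ≈ 24.6 mL/min
|34.7 − 24.6| = 10.1 mL/min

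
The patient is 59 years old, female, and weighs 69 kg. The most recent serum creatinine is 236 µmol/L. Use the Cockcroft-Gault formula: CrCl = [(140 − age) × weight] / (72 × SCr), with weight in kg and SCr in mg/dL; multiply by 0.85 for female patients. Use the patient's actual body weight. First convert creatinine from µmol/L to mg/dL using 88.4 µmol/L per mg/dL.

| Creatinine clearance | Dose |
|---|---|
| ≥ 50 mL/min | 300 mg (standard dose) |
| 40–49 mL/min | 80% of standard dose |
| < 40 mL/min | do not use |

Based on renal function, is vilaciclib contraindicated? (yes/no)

SCr = 236 / 88.4 = 2.67 mg/dL
CrCl = (140 − 59) × 69 / (72 × 2.67) × 0.85 = 5589.0 / 192.24 × 0.85 ≈ 24.7 mL/min
CrCl ≈ 25 mL/min, which is < 40 mL/min.

yes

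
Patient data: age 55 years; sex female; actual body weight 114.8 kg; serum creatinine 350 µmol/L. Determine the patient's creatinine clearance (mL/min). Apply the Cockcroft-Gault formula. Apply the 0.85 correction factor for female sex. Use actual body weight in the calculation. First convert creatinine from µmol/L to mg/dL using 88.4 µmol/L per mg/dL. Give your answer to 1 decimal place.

29.1 mL/min

SCr = 350 / 88.4 = 3.959 mg/dL
CrCl = (140 − 55) × 114.8 / (72 × 3.959) × 0.85 = 9758.0 / 285.05 × 0.85 ≈ 29.1 mL/min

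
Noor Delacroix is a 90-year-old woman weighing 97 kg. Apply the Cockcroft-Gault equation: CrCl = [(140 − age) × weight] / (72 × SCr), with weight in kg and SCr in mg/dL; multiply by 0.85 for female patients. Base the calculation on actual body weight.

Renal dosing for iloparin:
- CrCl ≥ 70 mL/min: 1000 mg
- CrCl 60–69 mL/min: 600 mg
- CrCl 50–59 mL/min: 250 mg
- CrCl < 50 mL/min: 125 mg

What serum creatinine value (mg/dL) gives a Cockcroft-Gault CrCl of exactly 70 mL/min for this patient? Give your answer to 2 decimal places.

Standard dose requires CrCl ≥ 70 mL/min.
Set (140 − 90) × 97 × 0.85 / (72 × SCr) = 70
SCr = (140 − 90) × 97 × 0.85 / (72 × 70) = 0.818 mg/dL

0.82 mg/dL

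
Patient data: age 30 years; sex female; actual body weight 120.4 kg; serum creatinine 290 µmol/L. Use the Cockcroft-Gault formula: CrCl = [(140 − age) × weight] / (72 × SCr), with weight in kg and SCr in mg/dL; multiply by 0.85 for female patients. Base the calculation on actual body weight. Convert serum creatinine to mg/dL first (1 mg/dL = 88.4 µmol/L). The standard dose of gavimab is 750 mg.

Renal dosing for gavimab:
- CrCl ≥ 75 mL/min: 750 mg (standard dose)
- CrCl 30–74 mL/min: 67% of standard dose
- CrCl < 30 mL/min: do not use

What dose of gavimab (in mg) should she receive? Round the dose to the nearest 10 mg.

SCr = 290 / 88.4 = 3.281 mg/dL
CrCl = (140 − 30) × 120.4 / (72 × 3.281) × 0.85 = 13244.0 / 236.23 × 0.85 ≈ 47.7 mL/min
CrCl ≈ 48 mL/min → bracket 30–74 mL/min.
67% of 750 mg = 502.5 mg → 500 mg

500 mg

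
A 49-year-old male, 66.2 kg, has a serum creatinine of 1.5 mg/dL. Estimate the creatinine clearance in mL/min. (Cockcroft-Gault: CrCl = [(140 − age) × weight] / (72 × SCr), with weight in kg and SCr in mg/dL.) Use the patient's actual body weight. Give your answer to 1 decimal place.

55.8 mL/min

CrCl = (140 − 49) × 66.2 / (72 × 1.5) = 6024.2 / 108.00 ≈ 55.8 mL/min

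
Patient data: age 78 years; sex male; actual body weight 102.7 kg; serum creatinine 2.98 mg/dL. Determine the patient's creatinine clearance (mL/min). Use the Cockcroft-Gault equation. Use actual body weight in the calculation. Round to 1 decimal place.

29.7 mL/min

CrCl = (140 − 78) × 102.7 / (72 × 2.98) = 6367.4 / 214.56 ≈ 29.7 mL/min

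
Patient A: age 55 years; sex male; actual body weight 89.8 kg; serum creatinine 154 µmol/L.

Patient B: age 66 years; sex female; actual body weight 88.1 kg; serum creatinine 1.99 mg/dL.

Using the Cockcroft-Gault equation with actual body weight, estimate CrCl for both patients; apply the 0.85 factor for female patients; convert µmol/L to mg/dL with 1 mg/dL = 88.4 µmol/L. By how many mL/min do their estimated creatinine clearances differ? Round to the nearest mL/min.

22 mL/min

Patient A: SCr = 154 / 88.4 = 1.742 mg/dL
Patient A: CrCl = (140 − 55) × 89.8 / (72 × 1.742) = 7633.0 / 125.42 ≈ 60.9 mL/min
Patient B: CrCl = (140 − 66) × 88.1 / (72 × 1.99) × 0.85 = 6519.4 / 143.28 × 0.85 ≈ 38.7 mL/min
|60.9 − 38.7| = 22.2 mL/min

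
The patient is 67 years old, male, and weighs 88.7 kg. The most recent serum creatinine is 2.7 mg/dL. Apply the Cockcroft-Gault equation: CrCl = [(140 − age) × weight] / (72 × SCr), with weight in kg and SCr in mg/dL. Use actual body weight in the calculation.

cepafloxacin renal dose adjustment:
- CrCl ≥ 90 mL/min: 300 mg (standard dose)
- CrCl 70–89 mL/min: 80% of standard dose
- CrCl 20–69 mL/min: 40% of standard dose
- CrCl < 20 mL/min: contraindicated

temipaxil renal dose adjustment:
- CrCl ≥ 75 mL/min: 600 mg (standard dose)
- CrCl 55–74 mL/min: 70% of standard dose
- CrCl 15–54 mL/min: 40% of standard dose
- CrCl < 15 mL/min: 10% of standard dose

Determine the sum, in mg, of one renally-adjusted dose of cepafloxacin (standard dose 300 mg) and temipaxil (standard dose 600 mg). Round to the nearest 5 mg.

360 mg

CrCl = (140 − 67) × 88.7 / (72 × 2.7) = 6475.1 / 194.40 ≈ 33.3 mL/min
CrCl ≈ 33 mL/min.
cepafloxacin: 20–69 mL/min → 40% of 300 mg = 120 mg.
temipaxil: 15–54 mL/min → 40% of 600 mg = 240 mg.
Total = 120 + 240 = 360 mg.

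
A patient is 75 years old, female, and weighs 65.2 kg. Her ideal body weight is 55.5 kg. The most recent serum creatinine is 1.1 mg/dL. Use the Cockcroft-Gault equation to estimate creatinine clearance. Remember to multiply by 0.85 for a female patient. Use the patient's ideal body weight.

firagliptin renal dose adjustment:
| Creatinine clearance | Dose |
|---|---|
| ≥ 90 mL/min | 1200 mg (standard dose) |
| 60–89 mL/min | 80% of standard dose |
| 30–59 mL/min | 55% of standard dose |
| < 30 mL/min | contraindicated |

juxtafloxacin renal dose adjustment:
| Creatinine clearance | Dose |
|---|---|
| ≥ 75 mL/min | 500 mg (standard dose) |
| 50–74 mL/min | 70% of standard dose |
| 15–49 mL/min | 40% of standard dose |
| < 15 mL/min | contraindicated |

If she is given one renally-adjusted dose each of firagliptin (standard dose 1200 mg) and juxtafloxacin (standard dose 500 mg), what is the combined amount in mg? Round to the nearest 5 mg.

CrCl = (140 − 75) × 55.5 / (72 × 1.1) × 0.85 = 3607.5 / 79.20 × 0.85 ≈ 38.7 mL/min
CrCl ≈ 39 mL/min.
firagliptin: 30–59 mL/min → 55% of 1200 mg = 660 mg.
juxtafloxacin: 15–49 mL/min → 40% of 500 mg = 200 mg.
Total = 660 + 200 = 860 mg.

860 mg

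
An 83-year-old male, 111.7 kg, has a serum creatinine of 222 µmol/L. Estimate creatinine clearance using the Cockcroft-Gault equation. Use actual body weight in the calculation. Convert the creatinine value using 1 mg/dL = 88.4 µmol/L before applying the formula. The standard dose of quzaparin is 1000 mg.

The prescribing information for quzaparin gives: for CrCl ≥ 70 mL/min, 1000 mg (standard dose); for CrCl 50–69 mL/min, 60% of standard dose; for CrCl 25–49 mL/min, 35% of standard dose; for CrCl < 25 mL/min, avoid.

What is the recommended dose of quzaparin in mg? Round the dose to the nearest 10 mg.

SCr = 222 / 88.4 = 2.511 mg/dL
CrCl = (140 − 83) × 111.7 / (72 × 2.511) = 6366.9 / 180.79 ≈ 35.2 mL/min
CrCl ≈ 35 mL/min → bracket 25–49 mL/min.
35% of 1000 mg = 350 mg

350 mg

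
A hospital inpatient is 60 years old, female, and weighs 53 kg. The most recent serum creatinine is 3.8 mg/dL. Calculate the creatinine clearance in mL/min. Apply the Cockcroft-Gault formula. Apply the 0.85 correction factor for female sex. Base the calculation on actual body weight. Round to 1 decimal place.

CrCl = (140 − 60) × 53 / (72 × 3.8) × 0.85 = 4240.0 / 273.60 × 0.85 ≈ 13.2 mL/min

13.2 mL/min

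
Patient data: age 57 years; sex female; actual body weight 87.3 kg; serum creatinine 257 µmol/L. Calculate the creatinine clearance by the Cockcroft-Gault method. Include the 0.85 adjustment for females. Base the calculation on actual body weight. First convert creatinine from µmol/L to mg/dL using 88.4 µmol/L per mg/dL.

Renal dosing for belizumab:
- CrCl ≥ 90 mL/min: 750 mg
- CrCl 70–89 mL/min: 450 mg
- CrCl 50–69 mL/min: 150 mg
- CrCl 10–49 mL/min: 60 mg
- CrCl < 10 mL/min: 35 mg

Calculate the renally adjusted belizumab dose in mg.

SCr = 257 / 88.4 = 2.907 mg/dL
CrCl = (140 − 57) × 87.3 / (72 × 2.907) × 0.85 = 7245.9 / 209.30 × 0.85 ≈ 29.4 mL/min
CrCl ≈ 29 mL/min → bracket 10–49 mL/min.
Dose for this bracket: 60 mg.

60 mg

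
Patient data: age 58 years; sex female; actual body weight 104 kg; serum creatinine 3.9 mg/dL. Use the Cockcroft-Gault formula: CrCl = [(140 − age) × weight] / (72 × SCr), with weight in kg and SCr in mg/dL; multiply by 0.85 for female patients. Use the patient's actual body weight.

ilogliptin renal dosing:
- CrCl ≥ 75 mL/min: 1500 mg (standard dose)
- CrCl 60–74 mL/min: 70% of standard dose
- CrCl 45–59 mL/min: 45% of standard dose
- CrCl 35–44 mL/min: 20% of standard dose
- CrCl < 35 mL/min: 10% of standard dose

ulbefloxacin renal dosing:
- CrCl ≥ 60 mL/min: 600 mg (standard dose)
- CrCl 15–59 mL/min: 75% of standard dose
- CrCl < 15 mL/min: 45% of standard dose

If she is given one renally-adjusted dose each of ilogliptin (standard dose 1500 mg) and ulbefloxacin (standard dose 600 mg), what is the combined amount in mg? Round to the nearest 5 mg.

CrCl = (140 − 58) × 104 / (72 × 3.9) × 0.85 = 8528.0 / 280.80 × 0.85 ≈ 25.8 mL/min
CrCl ≈ 26 mL/min.
ilogliptin: < 35 mL/min → 10% of 1500 mg = 150 mg.
ulbefloxacin: 15–59 mL/min → 75% of 600 mg = 450 mg.
Total = 150 + 450 = 600 mg.

600 mg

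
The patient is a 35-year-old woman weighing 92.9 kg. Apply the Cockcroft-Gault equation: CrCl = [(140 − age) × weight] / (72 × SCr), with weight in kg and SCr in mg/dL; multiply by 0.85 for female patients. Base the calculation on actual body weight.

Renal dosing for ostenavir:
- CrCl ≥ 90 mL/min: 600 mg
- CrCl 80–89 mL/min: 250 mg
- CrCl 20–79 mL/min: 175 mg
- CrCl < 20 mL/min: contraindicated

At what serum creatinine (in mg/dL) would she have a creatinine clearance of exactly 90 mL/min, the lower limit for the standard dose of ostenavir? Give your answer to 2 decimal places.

Standard dose requires CrCl ≥ 90 mL/min.
Set (140 − 35) × 92.9 × 0.85 / (72 × SCr) = 90
SCr = (140 − 35) × 92.9 × 0.85 / (72 × 90) = 1.280 mg/dL

1.28 mg/dL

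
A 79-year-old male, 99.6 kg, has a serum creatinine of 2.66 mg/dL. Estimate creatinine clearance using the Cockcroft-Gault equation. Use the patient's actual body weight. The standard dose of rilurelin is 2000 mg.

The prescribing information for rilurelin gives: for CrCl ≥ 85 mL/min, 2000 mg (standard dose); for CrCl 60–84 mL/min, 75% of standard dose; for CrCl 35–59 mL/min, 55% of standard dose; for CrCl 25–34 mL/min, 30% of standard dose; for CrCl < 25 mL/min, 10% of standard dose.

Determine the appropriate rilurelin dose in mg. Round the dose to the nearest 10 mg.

600 mg

CrCl = (140 − 79) × 99.6 / (72 × 2.66) = 6075.6 / 191.52 ≈ 31.7 mL/min
CrCl ≈ 32 mL/min → bracket 25–34 mL/min.
30% of 2000 mg = 600 mg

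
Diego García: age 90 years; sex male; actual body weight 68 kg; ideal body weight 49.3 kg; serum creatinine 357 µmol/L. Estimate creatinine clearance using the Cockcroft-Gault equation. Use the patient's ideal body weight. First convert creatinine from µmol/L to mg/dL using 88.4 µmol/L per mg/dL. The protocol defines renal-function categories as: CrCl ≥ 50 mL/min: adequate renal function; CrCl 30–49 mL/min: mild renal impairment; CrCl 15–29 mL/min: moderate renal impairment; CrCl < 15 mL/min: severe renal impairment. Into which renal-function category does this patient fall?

SCr = 357 / 88.4 = 4.038 mg/dL
CrCl = (140 − 90) × 49.3 / (72 × 4.038) = 2465.0 / 290.74 ≈ 8.5 mL/min
8 mL/min falls in the 'severe renal impairment' range.

severe renal impairment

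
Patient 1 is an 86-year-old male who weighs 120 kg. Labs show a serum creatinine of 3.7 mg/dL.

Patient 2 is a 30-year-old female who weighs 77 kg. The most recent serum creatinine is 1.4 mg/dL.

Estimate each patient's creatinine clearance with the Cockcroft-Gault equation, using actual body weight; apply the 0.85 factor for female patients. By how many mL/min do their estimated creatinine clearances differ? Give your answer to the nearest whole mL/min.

Patient 1: CrCl = (140 − 86) × 120 / (72 × 3.7) = 6480.0 / 266.40 ≈ 24.3 mL/min
Patient 2: CrCl = (140 − 30) × 77 / (72 × 1.4) × 0.85 = 8470.0 / 100.80 × 0.85 ≈ 71.4 mL/min
|24.3 − 71.4| = 47.1 mL/min

47 mL/min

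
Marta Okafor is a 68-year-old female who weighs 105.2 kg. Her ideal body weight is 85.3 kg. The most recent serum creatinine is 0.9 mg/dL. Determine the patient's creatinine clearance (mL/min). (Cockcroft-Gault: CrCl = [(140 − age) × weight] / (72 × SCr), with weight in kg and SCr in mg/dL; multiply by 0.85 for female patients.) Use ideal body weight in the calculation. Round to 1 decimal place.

CrCl = (140 − 68) × 85.3 / (72 × 0.9) × 0.85 = 6141.6 / 64.80 × 0.85 ≈ 80.6 mL/min

80.6 mL/min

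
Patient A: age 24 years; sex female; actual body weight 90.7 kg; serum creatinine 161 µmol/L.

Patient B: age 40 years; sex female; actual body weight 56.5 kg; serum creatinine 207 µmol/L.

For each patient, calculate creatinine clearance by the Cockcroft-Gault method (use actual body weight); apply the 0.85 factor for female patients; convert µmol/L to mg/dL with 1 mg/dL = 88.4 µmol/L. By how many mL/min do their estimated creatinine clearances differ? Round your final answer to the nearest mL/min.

40 mL/min

Patient A: SCr = 161 / 88.4 = 1.821 mg/dL
Patient A: CrCl = (140 − 24) × 90.7 / (72 × 1.821) × 0.85 = 10521.2 / 131.11 × 0.85 ≈ 68.2 mL/min
Patient B: SCr = 207 / 88.4 = 2.342 mg/dL
Patient B: CrCl = (140 − 40) × 56.5 / (72 × 2.342) × 0.85 = 5650.0 / 168.62 × 0.85 ≈ 28.5 mL/min
|68.2 − 28.5| = 39.7 mL/min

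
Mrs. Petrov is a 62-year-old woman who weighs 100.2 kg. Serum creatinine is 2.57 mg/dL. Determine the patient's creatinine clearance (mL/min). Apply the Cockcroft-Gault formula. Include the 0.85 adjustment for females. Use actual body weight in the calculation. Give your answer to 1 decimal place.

CrCl = (140 − 62) × 100.2 / (72 × 2.57) × 0.85 = 7815.6 / 185.04 × 0.85 ≈ 35.9 mL/min

35.9 mL/min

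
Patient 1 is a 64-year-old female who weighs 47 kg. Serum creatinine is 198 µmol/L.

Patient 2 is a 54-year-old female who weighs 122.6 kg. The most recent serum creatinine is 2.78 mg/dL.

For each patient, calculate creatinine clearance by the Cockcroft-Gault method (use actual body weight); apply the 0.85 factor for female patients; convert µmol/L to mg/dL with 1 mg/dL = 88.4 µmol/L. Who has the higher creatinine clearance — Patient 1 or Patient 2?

Patient 2

Patient 1: SCr = 198 / 88.4 = 2.24 mg/dL
Patient 1: CrCl = (140 − 64) × 47 / (72 × 2.24) × 0.85 = 3572.0 / 161.28 × 0.85 ≈ 18.8 mL/min
Patient 2: CrCl = (140 − 54) × 122.6 / (72 × 2.78) × 0.85 = 10543.6 / 200.16 × 0.85 ≈ 44.8 mL/min
18.8 vs 44.8 mL/min → Patient 2 is higher.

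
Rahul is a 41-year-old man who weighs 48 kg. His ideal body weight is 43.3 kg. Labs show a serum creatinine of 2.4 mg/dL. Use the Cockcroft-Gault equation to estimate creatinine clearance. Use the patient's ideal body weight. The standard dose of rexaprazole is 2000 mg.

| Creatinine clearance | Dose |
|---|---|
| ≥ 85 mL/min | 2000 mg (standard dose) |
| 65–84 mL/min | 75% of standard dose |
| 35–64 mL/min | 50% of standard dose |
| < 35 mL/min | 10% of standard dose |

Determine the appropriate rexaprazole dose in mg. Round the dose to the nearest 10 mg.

200 mg

CrCl = (140 − 41) × 43.3 / (72 × 2.4) = 4286.7 / 172.80 ≈ 24.8 mL/min
CrCl ≈ 25 mL/min → bracket < 35 mL/min.
10% of 2000 mg = 200 mg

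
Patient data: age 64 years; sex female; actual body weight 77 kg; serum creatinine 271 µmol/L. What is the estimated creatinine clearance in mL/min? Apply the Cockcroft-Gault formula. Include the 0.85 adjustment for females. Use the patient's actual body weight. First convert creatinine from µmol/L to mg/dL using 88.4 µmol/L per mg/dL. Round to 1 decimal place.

SCr = 271 / 88.4 = 3.066 mg/dL
CrCl = (140 − 64) × 77 / (72 × 3.066) × 0.85 = 5852.0 / 220.75 × 0.85 ≈ 22.5 mL/min

22.5 mL/min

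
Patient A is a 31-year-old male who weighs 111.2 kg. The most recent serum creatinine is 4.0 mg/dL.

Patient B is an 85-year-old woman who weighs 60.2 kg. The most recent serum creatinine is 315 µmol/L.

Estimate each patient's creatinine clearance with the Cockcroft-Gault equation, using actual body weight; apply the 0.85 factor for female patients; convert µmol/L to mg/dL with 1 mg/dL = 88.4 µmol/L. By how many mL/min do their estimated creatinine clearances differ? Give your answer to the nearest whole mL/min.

31 mL/min

Patient A: CrCl = (140 − 31) × 111.2 / (72 × 4) = 12120.8 / 288.00 ≈ 42.1 mL/min
Patient B: SCr = 315 / 88.4 = 3.563 mg/dL
Patient B: CrCl = (140 − 85) × 60.2 / (72 × 3.563) × 0.85 = 3311.0 / 256.54 × 0.85 ≈ 11.0 mL/min
|42.1 − 11.0| = 31.1 mL/min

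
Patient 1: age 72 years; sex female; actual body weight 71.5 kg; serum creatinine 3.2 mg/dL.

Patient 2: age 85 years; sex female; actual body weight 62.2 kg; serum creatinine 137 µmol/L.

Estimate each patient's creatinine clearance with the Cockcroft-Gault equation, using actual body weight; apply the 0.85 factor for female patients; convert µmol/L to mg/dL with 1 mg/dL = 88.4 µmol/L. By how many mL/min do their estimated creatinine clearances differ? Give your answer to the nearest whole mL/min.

Patient 1: CrCl = (140 − 72) × 71.5 / (72 × 3.2) × 0.85 = 4862.0 / 230.40 × 0.85 ≈ 17.9 mL/min
Patient 2: SCr = 137 / 88.4 = 1.55 mg/dL
Patient 2: CrCl = (140 − 85) × 62.2 / (72 × 1.55) × 0.85 = 3421.0 / 111.60 × 0.85 ≈ 26.1 mL/min
|17.9 − 26.1| = 8.2 mL/min

8 mL/min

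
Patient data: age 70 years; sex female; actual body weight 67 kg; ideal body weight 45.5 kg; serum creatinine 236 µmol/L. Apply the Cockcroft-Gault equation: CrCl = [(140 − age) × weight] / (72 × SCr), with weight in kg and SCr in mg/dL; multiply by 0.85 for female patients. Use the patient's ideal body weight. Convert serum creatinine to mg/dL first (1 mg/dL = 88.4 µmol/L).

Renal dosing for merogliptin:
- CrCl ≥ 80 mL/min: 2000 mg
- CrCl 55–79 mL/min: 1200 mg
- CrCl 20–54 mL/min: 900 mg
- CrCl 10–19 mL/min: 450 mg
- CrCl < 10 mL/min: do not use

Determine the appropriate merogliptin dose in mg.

450 mg

SCr = 236 / 88.4 = 2.67 mg/dL
CrCl = (140 − 70) × 45.5 / (72 × 2.67) × 0.85 = 3185.0 / 192.24 × 0.85 ≈ 14.1 mL/min
CrCl ≈ 14 mL/min → bracket 10–19 mL/min.
Dose for this bracket: 450 mg.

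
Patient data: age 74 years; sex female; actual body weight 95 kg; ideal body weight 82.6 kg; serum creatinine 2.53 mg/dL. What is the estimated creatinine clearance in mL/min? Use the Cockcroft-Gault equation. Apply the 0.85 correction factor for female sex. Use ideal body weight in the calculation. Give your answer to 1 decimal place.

CrCl = (140 − 74) × 82.6 / (72 × 2.53) × 0.85 = 5451.6 / 182.16 × 0.85 ≈ 25.4 mL/min

25.4 mL/min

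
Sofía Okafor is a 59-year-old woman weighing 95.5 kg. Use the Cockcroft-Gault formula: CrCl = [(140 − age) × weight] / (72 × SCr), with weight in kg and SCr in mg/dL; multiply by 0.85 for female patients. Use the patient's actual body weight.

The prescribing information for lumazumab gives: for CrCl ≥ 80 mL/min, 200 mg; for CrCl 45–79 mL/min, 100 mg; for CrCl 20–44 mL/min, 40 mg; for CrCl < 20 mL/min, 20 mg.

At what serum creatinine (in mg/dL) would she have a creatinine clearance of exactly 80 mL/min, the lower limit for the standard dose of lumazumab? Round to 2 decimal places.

1.14 mg/dL

Standard dose requires CrCl ≥ 80 mL/min.
Set (140 − 59) × 95.5 × 0.85 / (72 × SCr) = 80
SCr = (140 − 59) × 95.5 × 0.85 / (72 × 80) = 1.142 mg/dL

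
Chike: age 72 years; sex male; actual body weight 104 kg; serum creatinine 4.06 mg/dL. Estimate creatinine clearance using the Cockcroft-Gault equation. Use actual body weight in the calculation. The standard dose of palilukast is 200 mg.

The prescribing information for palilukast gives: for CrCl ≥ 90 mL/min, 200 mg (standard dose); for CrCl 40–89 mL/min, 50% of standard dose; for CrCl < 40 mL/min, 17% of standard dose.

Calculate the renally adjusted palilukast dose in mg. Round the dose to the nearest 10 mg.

CrCl = (140 − 72) × 104 / (72 × 4.06) = 7072.0 / 292.32 ≈ 24.2 mL/min
CrCl ≈ 24 mL/min → bracket < 40 mL/min.
17% of 200 mg = 34 mg → 30 mg

30 mg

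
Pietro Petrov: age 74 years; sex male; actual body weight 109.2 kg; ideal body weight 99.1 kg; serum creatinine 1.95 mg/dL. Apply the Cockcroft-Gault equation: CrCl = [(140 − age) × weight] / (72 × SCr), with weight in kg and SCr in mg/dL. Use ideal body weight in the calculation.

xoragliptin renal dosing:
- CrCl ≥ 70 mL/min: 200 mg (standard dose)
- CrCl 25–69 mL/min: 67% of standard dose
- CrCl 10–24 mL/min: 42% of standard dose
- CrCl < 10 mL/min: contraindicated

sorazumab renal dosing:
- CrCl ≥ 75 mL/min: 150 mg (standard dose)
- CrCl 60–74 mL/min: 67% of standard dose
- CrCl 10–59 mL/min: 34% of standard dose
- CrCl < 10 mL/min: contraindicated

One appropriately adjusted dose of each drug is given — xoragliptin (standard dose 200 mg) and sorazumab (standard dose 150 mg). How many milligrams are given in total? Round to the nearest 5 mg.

CrCl = (140 − 74) × 99.1 / (72 × 1.95) = 6540.6 / 140.40 ≈ 46.6 mL/min
CrCl ≈ 47 mL/min.
xoragliptin: 25–69 mL/min → 67% of 200 mg = 134 mg.
sorazumab: 10–59 mL/min → 34% of 150 mg = 51 mg.
Total = 134 + 51 = 185 mg.

185 mg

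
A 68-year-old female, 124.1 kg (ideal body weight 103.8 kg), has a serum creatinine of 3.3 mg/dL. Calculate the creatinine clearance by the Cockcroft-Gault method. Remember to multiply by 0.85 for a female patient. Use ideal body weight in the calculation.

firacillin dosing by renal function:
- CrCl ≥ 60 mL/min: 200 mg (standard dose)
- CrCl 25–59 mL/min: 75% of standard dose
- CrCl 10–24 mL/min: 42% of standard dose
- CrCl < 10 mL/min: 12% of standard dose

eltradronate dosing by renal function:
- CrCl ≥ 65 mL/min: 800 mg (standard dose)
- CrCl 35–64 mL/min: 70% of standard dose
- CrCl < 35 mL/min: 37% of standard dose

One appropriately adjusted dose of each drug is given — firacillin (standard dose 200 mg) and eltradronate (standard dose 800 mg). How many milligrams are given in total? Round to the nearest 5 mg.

CrCl = (140 − 68) × 103.8 / (72 × 3.3) × 0.85 = 7473.6 / 237.60 × 0.85 ≈ 26.7 mL/min
CrCl ≈ 27 mL/min.
firacillin: 25–59 mL/min → 75% of 200 mg = 150 mg.
eltradronate: < 35 mL/min → 37% of 800 mg = 296 mg.
Total = 150 + 296 = 446 mg.

445 mg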